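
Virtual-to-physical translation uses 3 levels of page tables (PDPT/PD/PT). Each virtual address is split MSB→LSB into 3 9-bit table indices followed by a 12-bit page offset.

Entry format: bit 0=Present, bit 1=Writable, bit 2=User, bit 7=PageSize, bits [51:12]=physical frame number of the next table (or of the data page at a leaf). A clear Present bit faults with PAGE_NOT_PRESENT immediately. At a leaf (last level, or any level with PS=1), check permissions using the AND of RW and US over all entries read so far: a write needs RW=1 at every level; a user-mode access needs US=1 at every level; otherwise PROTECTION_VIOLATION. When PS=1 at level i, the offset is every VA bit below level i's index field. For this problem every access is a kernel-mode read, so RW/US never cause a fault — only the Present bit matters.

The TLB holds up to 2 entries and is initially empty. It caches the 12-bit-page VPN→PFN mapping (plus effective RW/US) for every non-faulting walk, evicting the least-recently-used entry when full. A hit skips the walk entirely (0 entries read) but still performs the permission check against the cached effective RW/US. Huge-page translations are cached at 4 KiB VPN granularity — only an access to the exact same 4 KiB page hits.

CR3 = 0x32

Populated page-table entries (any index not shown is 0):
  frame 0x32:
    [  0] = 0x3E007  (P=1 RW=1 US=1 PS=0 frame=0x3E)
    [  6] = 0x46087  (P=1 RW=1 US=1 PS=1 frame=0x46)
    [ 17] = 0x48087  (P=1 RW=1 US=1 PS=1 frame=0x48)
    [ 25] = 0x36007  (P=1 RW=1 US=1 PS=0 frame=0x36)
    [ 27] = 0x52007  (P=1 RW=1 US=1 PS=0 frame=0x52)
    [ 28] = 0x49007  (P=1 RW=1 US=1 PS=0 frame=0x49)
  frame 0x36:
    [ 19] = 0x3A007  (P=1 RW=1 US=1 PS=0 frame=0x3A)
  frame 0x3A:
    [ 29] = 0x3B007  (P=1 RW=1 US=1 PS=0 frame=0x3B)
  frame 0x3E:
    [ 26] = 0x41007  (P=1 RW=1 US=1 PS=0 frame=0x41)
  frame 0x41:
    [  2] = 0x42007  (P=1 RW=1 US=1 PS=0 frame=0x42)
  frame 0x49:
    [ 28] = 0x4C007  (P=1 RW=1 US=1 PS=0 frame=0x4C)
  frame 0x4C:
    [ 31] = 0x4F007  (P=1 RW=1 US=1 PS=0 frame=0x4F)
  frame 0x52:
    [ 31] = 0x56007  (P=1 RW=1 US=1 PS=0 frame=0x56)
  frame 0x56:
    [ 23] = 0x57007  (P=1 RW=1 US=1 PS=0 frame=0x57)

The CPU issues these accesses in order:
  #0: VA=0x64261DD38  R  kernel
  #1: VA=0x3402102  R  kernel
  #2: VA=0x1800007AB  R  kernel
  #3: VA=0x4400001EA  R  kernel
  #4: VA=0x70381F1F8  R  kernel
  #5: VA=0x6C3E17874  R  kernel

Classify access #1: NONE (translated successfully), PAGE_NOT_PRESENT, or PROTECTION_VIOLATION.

Walk each access:
#0 VA=0x64261DD38 (r,kernel):
  lvl0: tbl 0x32, slot 25 ⇒ 0x36007 (P1/RW1/US1/PS0)
  lvl1: tbl 0x36, slot 19 ⇒ 0x3A007 (P1/RW1/US1/PS0)
  lvl2: tbl 0x3A, slot 29 ⇒ 0x3B007 (P1/RW1/US1/PS0)
  ✓ 0x3BD38  — 3 lookups
#1 VA=0x3402102 (r,kernel):
  lvl0: tbl 0x32, slot 0 ⇒ 0x3E007 (P1/RW1/US1/PS0)
  lvl1: tbl 0x3E, slot 26 ⇒ 0x41007 (P1/RW1/US1/PS0)
  lvl2: tbl 0x41, slot 2 ⇒ 0x42007 (P1/RW1/US1/PS0)
  ✓ 0x42102  — 3 lookups
#2 VA=0x1800007AB (r,kernel):
  lvl0: tbl 0x32, slot 6 ⇒ 0x46087 (P1/RW1/US1/PS1)
  ✓ 0x467AB (huge @L0)  — 1 lookups
#3 VA=0x4400001EA (r,kernel):
  lvl0: tbl 0x32, slot 17 ⇒ 0x48087 (P1/RW1/US1/PS1)
  ✓ 0x481EA (huge @L0)  — 1 lookups
#4 VA=0x70381F1F8 (r,kernel):
  lvl0: tbl 0x32, slot 28 ⇒ 0x49007 (P1/RW1/US1/PS0)
  lvl1: tbl 0x49, slot 28 ⇒ 0x4C007 (P1/RW1/US1/PS0)
  lvl2: tbl 0x4C, slot 31 ⇒ 0x4F007 (P1/RW1/US1/PS0)
  ✓ 0x4F1F8  — 3 lookups
#5 VA=0x6C3E17874 (r,kernel):
  lvl0: tbl 0x32, slot 27 ⇒ 0x52007 (P1/RW1/US1/PS0)
  lvl1: tbl 0x52, slot 31 ⇒ 0x56007 (P1/RW1/US1/PS0)
  lvl2: tbl 0x56, slot 23 ⇒ 0x57007 (P1/RW1/US1/PS0)
  ✓ 0x57874  — 3 lookups

Access #1 fault: NONE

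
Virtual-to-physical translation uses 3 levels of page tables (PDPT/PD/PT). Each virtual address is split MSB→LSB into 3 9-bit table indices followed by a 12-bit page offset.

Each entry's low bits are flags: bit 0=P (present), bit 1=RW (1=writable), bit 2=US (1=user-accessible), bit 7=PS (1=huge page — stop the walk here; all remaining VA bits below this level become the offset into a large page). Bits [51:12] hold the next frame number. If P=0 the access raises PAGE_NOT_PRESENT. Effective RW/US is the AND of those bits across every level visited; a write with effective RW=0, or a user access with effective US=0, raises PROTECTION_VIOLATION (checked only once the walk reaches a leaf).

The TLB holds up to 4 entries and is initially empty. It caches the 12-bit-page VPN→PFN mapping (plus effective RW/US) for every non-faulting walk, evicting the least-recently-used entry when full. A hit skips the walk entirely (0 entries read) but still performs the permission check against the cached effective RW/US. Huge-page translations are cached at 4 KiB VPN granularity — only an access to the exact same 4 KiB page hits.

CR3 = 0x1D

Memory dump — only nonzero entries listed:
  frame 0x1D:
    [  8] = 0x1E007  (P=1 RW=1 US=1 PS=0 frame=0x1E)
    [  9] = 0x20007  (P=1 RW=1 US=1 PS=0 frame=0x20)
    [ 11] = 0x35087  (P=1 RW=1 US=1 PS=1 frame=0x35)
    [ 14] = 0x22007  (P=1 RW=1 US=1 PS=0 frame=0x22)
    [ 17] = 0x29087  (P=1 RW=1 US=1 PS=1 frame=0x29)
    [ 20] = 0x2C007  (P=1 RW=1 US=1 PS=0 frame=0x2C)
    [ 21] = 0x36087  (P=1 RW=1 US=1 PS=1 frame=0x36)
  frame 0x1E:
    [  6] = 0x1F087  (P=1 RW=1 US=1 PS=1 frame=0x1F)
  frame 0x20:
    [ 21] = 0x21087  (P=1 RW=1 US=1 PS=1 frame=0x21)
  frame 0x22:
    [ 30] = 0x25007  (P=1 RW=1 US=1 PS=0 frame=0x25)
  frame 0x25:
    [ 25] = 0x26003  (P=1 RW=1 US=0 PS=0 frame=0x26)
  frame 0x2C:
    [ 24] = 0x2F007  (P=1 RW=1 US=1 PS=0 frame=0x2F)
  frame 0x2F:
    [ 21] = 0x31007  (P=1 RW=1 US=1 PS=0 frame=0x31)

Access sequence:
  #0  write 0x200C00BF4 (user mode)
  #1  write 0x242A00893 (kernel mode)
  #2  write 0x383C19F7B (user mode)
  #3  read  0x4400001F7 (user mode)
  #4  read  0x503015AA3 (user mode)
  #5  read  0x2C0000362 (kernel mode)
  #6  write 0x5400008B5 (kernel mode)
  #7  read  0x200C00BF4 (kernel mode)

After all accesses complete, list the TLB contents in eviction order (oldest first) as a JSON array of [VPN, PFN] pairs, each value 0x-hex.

Per-access translation:
#0 VA=0x200C00BF4 (w,user):
  L0: frame=0x1D idx=8 entry=0x1E007 [P=1 RW=1 US=1 PS=0]
  L1: frame=0x1E idx=6 entry=0x1F087 [P=1 RW=1 US=1 PS=1]
  → PA=0x1FBF4 (huge @L1)  (2 entries read)
#1 VA=0x242A00893 (w,kernel):
  L0: frame=0x1D idx=9 entry=0x20007 [P=1 RW=1 US=1 PS=0]
  L1: frame=0x20 idx=21 entry=0x21087 [P=1 RW=1 US=1 PS=1]
  → PA=0x21893 (huge @L1)  (2 entries read)
#2 VA=0x383C19F7B (w,user):
  L0: frame=0x1D idx=14 entry=0x22007 [P=1 RW=1 US=1 PS=0]
  L1: frame=0x22 idx=30 entry=0x25007 [P=1 RW=1 US=1 PS=0]
  L2: frame=0x25 idx=25 entry=0x26003 [P=1 RW=1 US=0 PS=0]
  → PROTECTION_VIOLATION  (3 entries read)
#3 VA=0x4400001F7 (r,user):
  L0: frame=0x1D idx=17 entry=0x29087 [P=1 RW=1 US=1 PS=1]
  → PA=0x291F7 (huge @L0)  (1 entries read)
#4 VA=0x503015AA3 (r,user):
  L0: frame=0x1D idx=20 entry=0x2C007 [P=1 RW=1 US=1 PS=0]
  L1: frame=0x2C idx=24 entry=0x2F007 [P=1 RW=1 US=1 PS=0]
  L2: frame=0x2F idx=21 entry=0x31007 [P=1 RW=1 US=1 PS=0]
  → PA=0x31AA3  (3 entries read)
#5 VA=0x2C0000362 (r,kernel):
  L0: frame=0x1D idx=11 entry=0x35087 [P=1 RW=1 US=1 PS=1]
  → PA=0x35362 (huge @L0)  (1 entries read)
#6 VA=0x5400008B5 (w,kernel):
  L0: frame=0x1D idx=21 entry=0x36087 [P=1 RW=1 US=1 PS=1]
  → PA=0x368B5 (huge @L0)  (1 entries read)
#7 VA=0x200C00BF4 (r,kernel):
  L0: frame=0x1D idx=8 entry=0x1E007 [P=1 RW=1 US=1 PS=0]
  L1: frame=0x1E idx=6 entry=0x1F087 [P=1 RW=1 US=1 PS=1]
  → PA=0x1FBF4 (huge @L1)  (2 entries read)

TLB: [["0x503015", "0x31"], ["0x2C0000", "0x35"], ["0x540000", "0x36"], ["0x200C00", "0x1F"]]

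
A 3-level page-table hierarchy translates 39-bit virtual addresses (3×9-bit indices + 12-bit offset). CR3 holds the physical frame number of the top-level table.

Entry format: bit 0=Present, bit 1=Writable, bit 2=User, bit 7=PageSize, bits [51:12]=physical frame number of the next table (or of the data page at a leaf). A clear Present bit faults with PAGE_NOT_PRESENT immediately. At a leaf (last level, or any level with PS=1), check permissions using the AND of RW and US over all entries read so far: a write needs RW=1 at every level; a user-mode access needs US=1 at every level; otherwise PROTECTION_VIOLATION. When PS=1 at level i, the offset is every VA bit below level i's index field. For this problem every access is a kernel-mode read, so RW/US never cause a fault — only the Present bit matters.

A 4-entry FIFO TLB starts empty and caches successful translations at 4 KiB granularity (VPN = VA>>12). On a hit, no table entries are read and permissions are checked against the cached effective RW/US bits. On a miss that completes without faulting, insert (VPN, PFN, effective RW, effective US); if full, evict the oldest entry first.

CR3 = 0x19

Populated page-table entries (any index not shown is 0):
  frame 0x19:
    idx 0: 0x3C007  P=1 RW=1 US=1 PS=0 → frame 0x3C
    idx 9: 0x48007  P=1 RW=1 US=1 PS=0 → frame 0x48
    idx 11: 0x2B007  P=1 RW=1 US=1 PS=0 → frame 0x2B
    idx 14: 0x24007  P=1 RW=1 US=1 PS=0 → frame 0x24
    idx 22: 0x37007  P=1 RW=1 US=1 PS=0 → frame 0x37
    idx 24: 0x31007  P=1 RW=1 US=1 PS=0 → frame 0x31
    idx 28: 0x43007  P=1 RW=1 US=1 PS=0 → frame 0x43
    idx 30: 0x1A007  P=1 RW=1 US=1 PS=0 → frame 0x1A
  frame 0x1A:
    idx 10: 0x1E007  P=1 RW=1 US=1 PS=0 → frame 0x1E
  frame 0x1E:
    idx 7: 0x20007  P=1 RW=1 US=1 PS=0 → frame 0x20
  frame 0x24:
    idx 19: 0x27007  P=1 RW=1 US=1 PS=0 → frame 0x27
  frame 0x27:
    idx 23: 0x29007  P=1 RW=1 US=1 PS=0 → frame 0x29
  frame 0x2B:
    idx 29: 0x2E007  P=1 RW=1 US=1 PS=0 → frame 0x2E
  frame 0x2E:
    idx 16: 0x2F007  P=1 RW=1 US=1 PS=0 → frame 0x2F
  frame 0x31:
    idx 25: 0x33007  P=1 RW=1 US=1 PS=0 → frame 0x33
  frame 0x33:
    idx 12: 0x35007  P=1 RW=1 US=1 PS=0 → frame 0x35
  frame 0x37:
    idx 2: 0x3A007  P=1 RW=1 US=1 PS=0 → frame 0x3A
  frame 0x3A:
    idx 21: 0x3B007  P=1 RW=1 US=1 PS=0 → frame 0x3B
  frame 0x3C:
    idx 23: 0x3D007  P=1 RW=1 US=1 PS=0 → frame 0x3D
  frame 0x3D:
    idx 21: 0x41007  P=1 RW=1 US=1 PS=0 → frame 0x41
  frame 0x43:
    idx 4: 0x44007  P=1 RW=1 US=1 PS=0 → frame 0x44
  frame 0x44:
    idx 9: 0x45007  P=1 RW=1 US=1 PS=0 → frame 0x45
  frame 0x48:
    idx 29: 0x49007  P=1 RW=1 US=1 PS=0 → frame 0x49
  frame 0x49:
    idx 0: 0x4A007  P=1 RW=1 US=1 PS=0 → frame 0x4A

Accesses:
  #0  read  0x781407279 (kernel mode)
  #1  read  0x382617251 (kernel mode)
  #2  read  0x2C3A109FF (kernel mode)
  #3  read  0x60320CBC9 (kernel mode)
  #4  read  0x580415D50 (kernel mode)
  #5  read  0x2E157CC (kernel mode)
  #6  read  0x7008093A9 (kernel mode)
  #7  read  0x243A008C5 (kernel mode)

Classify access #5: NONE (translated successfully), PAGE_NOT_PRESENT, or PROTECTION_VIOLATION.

Trace:
#0 VA=0x781407279 (r,kernel):
  lvl0: tbl 0x19, slot 30 ⇒ 0x1A007 (P1/RW1/US1/PS0)
  lvl1: tbl 0x1A, slot 10 ⇒ 0x1E007 (P1/RW1/US1/PS0)
  lvl2: tbl 0x1E, slot 7 ⇒ 0x20007 (P1/RW1/US1/PS0)
  ✓ 0x20279  — 3 lookups
#1 VA=0x382617251 (r,kernel):
  lvl0: tbl 0x19, slot 14 ⇒ 0x24007 (P1/RW1/US1/PS0)
  lvl1: tbl 0x24, slot 19 ⇒ 0x27007 (P1/RW1/US1/PS0)
  lvl2: tbl 0x27, slot 23 ⇒ 0x29007 (P1/RW1/US1/PS0)
  ✓ 0x29251  — 3 lookups
#2 VA=0x2C3A109FF (r,kernel):
  lvl0: tbl 0x19, slot 11 ⇒ 0x2B007 (P1/RW1/US1/PS0)
  lvl1: tbl 0x2B, slot 29 ⇒ 0x2E007 (P1/RW1/US1/PS0)
  lvl2: tbl 0x2E, slot 16 ⇒ 0x2F007 (P1/RW1/US1/PS0)
  ✓ 0x2F9FF  — 3 lookups
#3 VA=0x60320CBC9 (r,kernel):
  lvl0: tbl 0x19, slot 24 ⇒ 0x31007 (P1/RW1/US1/PS0)
  lvl1: tbl 0x31, slot 25 ⇒ 0x33007 (P1/RW1/US1/PS0)
  lvl2: tbl 0x33, slot 12 ⇒ 0x35007 (P1/RW1/US1/PS0)
  ✓ 0x35BC9  — 3 lookups
#4 VA=0x580415D50 (r,kernel):
  lvl0: tbl 0x19, slot 22 ⇒ 0x37007 (P1/RW1/US1/PS0)
  lvl1: tbl 0x37, slot 2 ⇒ 0x3A007 (P1/RW1/US1/PS0)
  lvl2: tbl 0x3A, slot 21 ⇒ 0x3B007 (P1/RW1/US1/PS0)
  ✓ 0x3BD50  — 3 lookups
#5 VA=0x2E157CC (r,kernel):
  lvl0: tbl 0x19, slot 0 ⇒ 0x3C007 (P1/RW1/US1/PS0)
  lvl1: tbl 0x3C, slot 23 ⇒ 0x3D007 (P1/RW1/US1/PS0)
  lvl2: tbl 0x3D, slot 21 ⇒ 0x41007 (P1/RW1/US1/PS0)
  ✓ 0x417CC  — 3 lookups
#6 VA=0x7008093A9 (r,kernel):
  lvl0: tbl 0x19, slot 28 ⇒ 0x43007 (P1/RW1/US1/PS0)
  lvl1: tbl 0x43, slot 4 ⇒ 0x44007 (P1/RW1/US1/PS0)
  lvl2: tbl 0x44, slot 9 ⇒ 0x45007 (P1/RW1/US1/PS0)
  ✓ 0x453A9  — 3 lookups
#7 VA=0x243A008C5 (r,kernel):
  lvl0: tbl 0x19, slot 9 ⇒ 0x48007 (P1/RW1/US1/PS0)
  lvl1: tbl 0x48, slot 29 ⇒ 0x49007 (P1/RW1/US1/PS0)
  lvl2: tbl 0x49, slot 0 ⇒ 0x4A007 (P1/RW1/US1/PS0)
  ✓ 0x4A8C5  — 3 lookups

Access #5 fault: NONE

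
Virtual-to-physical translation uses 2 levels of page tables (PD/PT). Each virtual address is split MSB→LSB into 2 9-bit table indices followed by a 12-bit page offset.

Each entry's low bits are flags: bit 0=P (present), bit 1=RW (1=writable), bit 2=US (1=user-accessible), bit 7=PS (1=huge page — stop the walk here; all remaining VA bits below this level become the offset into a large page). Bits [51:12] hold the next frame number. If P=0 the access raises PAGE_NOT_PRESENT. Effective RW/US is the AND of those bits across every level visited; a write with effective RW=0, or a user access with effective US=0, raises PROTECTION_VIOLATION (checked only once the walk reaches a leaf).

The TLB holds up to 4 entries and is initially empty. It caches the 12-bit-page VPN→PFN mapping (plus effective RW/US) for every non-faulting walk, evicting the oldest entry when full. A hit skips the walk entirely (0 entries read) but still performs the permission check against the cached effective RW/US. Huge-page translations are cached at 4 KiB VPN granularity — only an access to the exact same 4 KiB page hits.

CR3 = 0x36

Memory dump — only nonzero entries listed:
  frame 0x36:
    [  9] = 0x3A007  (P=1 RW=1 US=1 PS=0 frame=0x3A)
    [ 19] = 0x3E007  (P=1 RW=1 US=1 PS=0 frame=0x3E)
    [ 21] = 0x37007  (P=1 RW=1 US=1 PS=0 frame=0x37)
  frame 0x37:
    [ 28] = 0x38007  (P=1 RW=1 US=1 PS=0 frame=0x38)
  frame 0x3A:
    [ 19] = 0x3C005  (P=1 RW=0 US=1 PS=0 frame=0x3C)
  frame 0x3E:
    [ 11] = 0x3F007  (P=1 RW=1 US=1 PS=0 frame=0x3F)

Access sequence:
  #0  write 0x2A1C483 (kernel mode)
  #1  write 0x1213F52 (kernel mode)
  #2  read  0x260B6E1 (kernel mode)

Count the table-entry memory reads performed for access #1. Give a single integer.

Trace:
#0 VA=0x2A1C483 (w,kernel):
  L0 @0x36[21] → 0x37007  P=1,RW=1,US=1,PS=0
  L1 @0x37[28] → 0x38007  P=1,RW=1,US=1,PS=0
  ✓ 0x38483  — 2 lookups
#1 VA=0x1213F52 (w,kernel):
  L0 @0x36[9] → 0x3A007  P=1,RW=1,US=1,PS=0
  L1 @0x3A[19] → 0x3C005  P=1,RW=0,US=1,PS=0
  → PROTECTION_VIOLATION  (2 entries read)
#2 VA=0x260B6E1 (r,kernel):
  L0 @0x36[19] → 0x3E007  P=1,RW=1,US=1,PS=0
  L1 @0x3E[11] → 0x3F007  P=1,RW=1,US=1,PS=0
  ✓ 0x3F6E1  — 2 lookups

Entries read for #1: 2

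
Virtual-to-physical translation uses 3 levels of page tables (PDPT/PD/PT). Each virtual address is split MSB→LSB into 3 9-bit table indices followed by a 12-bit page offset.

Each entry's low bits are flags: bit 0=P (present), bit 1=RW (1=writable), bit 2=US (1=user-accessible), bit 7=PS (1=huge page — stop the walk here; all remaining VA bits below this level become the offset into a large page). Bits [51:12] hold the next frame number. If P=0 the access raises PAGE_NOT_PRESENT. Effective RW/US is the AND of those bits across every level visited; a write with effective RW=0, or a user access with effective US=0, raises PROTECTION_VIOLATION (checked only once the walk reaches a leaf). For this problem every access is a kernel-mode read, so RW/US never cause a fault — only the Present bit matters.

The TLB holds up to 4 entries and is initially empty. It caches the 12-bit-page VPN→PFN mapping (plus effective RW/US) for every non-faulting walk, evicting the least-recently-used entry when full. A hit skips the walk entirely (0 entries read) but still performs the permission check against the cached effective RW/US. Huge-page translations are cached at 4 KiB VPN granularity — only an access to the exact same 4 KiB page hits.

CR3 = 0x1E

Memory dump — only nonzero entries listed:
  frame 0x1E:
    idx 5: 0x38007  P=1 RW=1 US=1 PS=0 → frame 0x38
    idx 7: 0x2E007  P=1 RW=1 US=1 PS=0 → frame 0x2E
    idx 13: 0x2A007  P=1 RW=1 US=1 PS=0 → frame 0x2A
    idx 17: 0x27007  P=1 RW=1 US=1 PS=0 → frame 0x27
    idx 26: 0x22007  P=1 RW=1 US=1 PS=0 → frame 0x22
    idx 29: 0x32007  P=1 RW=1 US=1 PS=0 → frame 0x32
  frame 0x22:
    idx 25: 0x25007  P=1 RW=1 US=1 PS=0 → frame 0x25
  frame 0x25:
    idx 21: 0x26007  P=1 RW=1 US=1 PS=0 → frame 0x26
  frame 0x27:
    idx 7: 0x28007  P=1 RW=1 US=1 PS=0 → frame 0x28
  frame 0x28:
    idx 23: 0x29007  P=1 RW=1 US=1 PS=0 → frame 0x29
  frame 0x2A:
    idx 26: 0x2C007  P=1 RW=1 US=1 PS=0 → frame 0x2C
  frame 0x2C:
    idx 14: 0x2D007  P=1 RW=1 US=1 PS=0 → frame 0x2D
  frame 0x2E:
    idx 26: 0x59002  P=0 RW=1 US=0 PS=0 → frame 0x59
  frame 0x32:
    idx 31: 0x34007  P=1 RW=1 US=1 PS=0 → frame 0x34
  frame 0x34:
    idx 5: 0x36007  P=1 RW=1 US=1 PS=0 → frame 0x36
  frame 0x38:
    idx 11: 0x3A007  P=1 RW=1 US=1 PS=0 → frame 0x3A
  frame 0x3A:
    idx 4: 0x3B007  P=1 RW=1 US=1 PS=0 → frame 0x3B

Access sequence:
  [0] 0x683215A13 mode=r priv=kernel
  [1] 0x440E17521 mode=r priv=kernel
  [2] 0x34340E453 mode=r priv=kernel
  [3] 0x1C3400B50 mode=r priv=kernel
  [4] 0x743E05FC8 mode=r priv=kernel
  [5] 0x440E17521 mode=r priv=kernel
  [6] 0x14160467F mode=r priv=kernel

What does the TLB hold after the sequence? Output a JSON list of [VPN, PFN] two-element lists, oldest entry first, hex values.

Walk each access:
#0 VA=0x683215A13 (r,kernel):
  L0: frame=0x1E idx=26 entry=0x22007 [P=1 RW=1 US=1 PS=0]
  L1: frame=0x22 idx=25 entry=0x25007 [P=1 RW=1 US=1 PS=0]
  L2: frame=0x25 idx=21 entry=0x26007 [P=1 RW=1 US=1 PS=0]
  → PA=0x26A13  (3 entries read)
#1 VA=0x440E17521 (r,kernel):
  L0: frame=0x1E idx=17 entry=0x27007 [P=1 RW=1 US=1 PS=0]
  L1: frame=0x27 idx=7 entry=0x28007 [P=1 RW=1 US=1 PS=0]
  L2: frame=0x28 idx=23 entry=0x29007 [P=1 RW=1 US=1 PS=0]
  → PA=0x29521  (3 entries read)
#2 VA=0x34340E453 (r,kernel):
  L0: frame=0x1E idx=13 entry=0x2A007 [P=1 RW=1 US=1 PS=0]
  L1: frame=0x2A idx=26 entry=0x2C007 [P=1 RW=1 US=1 PS=0]
  L2: frame=0x2C idx=14 entry=0x2D007 [P=1 RW=1 US=1 PS=0]
  → PA=0x2D453  (3 entries read)
#3 VA=0x1C3400B50 (r,kernel):
  L0: frame=0x1E idx=7 entry=0x2E007 [P=1 RW=1 US=1 PS=0]
  L1: frame=0x2E idx=26 entry=0x59002 [P=0 RW=1 US=0 PS=0]
  → PAGE_NOT_PRESENT  (2 entries read)
#4 VA=0x743E05FC8 (r,kernel):
  L0: frame=0x1E idx=29 entry=0x32007 [P=1 RW=1 US=1 PS=0]
  L1: frame=0x32 idx=31 entry=0x34007 [P=1 RW=1 US=1 PS=0]
  L2: frame=0x34 idx=5 entry=0x36007 [P=1 RW=1 US=1 PS=0]
  → PA=0x36FC8  (3 entries read)
#5 VA=0x440E17521 (r,kernel):
  TLB hit vpn=0x440E17 → PA=0x29521
#6 VA=0x14160467F (r,kernel):
  L0: frame=0x1E idx=5 entry=0x38007 [P=1 RW=1 US=1 PS=0]
  L1: frame=0x38 idx=11 entry=0x3A007 [P=1 RW=1 US=1 PS=0]
  L2: frame=0x3A idx=4 entry=0x3B007 [P=1 RW=1 US=1 PS=0]
  → PA=0x3B67F  (3 entries read)

TLB: [["0x34340E", "0x2D"], ["0x743E05", "0x36"], ["0x440E17", "0x29"], ["0x141604", "0x3B"]]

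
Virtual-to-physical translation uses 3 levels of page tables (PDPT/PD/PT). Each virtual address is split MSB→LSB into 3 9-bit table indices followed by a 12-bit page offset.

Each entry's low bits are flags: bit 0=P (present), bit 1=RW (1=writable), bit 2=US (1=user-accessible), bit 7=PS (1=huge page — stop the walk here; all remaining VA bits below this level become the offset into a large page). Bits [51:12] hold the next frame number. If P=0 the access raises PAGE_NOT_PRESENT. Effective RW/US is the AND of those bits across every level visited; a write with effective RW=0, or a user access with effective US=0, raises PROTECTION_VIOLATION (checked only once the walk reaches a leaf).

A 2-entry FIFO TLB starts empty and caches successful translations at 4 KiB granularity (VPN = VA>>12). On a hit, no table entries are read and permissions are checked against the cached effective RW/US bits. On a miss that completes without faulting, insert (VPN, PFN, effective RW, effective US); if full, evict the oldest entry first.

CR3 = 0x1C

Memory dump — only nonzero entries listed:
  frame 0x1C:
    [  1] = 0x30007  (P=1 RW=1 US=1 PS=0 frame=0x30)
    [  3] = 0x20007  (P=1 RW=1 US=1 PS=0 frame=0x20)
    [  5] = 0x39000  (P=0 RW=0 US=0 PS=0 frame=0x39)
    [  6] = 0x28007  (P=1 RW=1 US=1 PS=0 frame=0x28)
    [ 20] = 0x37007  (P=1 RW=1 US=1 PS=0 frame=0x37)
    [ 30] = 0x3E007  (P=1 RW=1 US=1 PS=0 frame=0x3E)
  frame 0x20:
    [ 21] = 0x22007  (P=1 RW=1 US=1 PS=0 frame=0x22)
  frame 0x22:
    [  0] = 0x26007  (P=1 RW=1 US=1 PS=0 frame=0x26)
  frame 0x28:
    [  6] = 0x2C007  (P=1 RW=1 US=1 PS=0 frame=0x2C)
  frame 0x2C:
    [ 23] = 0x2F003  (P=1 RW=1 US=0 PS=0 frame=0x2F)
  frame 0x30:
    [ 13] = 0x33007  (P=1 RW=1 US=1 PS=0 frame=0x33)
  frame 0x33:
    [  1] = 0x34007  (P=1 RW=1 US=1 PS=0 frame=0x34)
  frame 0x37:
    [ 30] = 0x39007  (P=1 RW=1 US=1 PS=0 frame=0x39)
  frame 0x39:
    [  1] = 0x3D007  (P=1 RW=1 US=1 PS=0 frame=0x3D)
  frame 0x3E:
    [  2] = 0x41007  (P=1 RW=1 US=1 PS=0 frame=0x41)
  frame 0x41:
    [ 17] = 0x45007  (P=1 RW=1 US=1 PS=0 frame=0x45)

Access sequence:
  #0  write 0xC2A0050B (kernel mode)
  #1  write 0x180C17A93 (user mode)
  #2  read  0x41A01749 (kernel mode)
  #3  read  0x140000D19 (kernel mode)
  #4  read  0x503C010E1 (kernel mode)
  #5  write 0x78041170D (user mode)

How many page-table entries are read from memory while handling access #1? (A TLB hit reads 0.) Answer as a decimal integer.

Walk each access:
#0 VA=0xC2A0050B (w,kernel):
  L0: frame=0x1C idx=3 entry=0x20007 [P=1 RW=1 US=1 PS=0]
  L1: frame=0x20 idx=21 entry=0x22007 [P=1 RW=1 US=1 PS=0]
  L2: frame=0x22 idx=0 entry=0x26007 [P=1 RW=1 US=1 PS=0]
  ⇒ phys 0x2650B  [3 reads]
#1 VA=0x180C17A93 (w,user):
  L0: frame=0x1C idx=6 entry=0x28007 [P=1 RW=1 US=1 PS=0]
  L1: frame=0x28 idx=6 entry=0x2C007 [P=1 RW=1 US=1 PS=0]
  L2: frame=0x2C idx=23 entry=0x2F003 [P=1 RW=1 US=0 PS=0]
  ✗ PROTECTION_VIOLATION  [3 reads]
#2 VA=0x41A01749 (r,kernel):
  L0: frame=0x1C idx=1 entry=0x30007 [P=1 RW=1 US=1 PS=0]
  L1: frame=0x30 idx=13 entry=0x33007 [P=1 RW=1 US=1 PS=0]
  L2: frame=0x33 idx=1 entry=0x34007 [P=1 RW=1 US=1 PS=0]
  ⇒ phys 0x34749  [3 reads]
#3 VA=0x140000D19 (r,kernel):
  L0: frame=0x1C idx=5 entry=0x39000 [P=0 RW=0 US=0 PS=0]
  ✗ PAGE_NOT_PRESENT  [1 reads]
#4 VA=0x503C010E1 (r,kernel):
  L0: frame=0x1C idx=20 entry=0x37007 [P=1 RW=1 US=1 PS=0]
  L1: frame=0x37 idx=30 entry=0x39007 [P=1 RW=1 US=1 PS=0]
  L2: frame=0x39 idx=1 entry=0x3D007 [P=1 RW=1 US=1 PS=0]
  ⇒ phys 0x3D0E1  [3 reads]
#5 VA=0x78041170D (w,user):
  L0: frame=0x1C idx=30 entry=0x3E007 [P=1 RW=1 US=1 PS=0]
  L1: frame=0x3E idx=2 entry=0x41007 [P=1 RW=1 US=1 PS=0]
  L2: frame=0x41 idx=17 entry=0x45007 [P=1 RW=1 US=1 PS=0]
  ⇒ phys 0x4570D  [3 reads]

Entries read for #1: 3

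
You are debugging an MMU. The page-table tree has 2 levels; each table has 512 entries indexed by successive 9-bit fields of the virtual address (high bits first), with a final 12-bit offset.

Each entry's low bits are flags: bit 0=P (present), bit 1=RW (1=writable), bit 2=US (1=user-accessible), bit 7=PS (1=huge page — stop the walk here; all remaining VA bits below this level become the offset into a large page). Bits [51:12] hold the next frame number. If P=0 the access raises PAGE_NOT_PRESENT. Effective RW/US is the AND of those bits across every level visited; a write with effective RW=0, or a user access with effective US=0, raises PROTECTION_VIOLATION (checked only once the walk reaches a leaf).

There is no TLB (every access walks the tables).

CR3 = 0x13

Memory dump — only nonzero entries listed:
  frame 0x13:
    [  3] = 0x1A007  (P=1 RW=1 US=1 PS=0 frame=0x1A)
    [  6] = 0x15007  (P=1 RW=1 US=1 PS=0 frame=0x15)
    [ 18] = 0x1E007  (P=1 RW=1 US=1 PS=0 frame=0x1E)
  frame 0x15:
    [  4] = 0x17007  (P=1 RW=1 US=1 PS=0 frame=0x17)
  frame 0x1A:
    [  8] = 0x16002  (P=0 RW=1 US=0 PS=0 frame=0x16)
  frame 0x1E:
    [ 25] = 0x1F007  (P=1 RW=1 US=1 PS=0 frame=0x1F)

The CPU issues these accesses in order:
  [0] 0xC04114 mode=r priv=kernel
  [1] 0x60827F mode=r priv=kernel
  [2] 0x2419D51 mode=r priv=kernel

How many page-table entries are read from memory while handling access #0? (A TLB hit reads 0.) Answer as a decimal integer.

Per-access translation:
#0 VA=0xC04114 (r,kernel):
  L0 @0x13[6] → 0x15007  P=1,RW=1,US=1,PS=0
  L1 @0x15[4] → 0x17007  P=1,RW=1,US=1,PS=0
  ✓ 0x17114  — 2 lookups
#1 VA=0x60827F (r,kernel):
  L0 @0x13[3] → 0x1A007  P=1,RW=1,US=1,PS=0
  L1 @0x1A[8] → 0x16002  P=0,RW=1,US=0,PS=0
  ✗ PAGE_NOT_PRESENT  [2 reads]
#2 VA=0x2419D51 (r,kernel):
  L0 @0x13[18] → 0x1E007  P=1,RW=1,US=1,PS=0
  L1 @0x1E[25] → 0x1F007  P=1,RW=1,US=1,PS=0
  ✓ 0x1FD51  — 2 lookups

Entries read for #0: 2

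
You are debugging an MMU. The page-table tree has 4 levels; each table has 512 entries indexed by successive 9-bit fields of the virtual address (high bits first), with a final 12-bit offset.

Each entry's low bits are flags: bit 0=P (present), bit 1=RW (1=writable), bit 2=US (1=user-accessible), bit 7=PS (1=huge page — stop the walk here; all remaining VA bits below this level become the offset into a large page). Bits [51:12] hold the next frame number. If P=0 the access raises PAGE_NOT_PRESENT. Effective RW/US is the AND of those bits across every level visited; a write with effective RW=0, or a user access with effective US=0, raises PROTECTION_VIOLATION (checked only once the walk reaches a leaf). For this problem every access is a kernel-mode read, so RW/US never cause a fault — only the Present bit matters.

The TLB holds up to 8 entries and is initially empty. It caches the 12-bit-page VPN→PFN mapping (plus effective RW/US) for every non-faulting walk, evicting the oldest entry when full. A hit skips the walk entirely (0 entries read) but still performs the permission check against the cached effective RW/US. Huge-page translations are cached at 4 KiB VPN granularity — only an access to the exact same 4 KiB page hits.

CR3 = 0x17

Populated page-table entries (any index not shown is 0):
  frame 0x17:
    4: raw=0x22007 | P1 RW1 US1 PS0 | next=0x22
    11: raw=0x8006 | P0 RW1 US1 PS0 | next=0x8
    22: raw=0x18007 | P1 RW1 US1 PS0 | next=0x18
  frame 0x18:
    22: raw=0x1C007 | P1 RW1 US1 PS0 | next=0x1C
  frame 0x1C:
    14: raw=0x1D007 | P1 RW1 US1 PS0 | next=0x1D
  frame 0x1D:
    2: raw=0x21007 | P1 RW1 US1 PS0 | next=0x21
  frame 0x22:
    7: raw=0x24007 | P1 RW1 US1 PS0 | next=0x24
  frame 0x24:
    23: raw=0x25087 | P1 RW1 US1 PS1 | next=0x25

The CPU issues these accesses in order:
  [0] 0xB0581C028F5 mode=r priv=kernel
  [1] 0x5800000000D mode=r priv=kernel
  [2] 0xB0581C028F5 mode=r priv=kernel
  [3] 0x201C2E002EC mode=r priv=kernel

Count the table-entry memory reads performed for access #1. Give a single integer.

Trace:
#0 VA=0xB0581C028F5 (r,kernel):
  L0 @0x17[22] → 0x18007  P=1,RW=1,US=1,PS=0
  L1 @0x18[22] → 0x1C007  P=1,RW=1,US=1,PS=0
  L2 @0x1C[14] → 0x1D007  P=1,RW=1,US=1,PS=0
  L3 @0x1D[2] → 0x21007  P=1,RW=1,US=1,PS=0
  ✓ 0x218F5  — 4 lookups
#1 VA=0x5800000000D (r,kernel):
  L0 @0x17[11] → 0x8006  P=0,RW=1,US=1,PS=0
  ⇒ fault: PAGE_NOT_PRESENT  — 1 lookups
#2 VA=0xB0581C028F5 (r,kernel):
  TLB hit vpn=0xB0581C02 → PA=0x218F5
#3 VA=0x201C2E002EC (r,kernel):
  L0 @0x17[4] → 0x22007  P=1,RW=1,US=1,PS=0
  L1 @0x22[7] → 0x24007  P=1,RW=1,US=1,PS=0
  L2 @0x24[23] → 0x25087  P=1,RW=1,US=1,PS=1
  ✓ 0x252EC (huge @L2)  — 3 lookups

Entries read for #1: 1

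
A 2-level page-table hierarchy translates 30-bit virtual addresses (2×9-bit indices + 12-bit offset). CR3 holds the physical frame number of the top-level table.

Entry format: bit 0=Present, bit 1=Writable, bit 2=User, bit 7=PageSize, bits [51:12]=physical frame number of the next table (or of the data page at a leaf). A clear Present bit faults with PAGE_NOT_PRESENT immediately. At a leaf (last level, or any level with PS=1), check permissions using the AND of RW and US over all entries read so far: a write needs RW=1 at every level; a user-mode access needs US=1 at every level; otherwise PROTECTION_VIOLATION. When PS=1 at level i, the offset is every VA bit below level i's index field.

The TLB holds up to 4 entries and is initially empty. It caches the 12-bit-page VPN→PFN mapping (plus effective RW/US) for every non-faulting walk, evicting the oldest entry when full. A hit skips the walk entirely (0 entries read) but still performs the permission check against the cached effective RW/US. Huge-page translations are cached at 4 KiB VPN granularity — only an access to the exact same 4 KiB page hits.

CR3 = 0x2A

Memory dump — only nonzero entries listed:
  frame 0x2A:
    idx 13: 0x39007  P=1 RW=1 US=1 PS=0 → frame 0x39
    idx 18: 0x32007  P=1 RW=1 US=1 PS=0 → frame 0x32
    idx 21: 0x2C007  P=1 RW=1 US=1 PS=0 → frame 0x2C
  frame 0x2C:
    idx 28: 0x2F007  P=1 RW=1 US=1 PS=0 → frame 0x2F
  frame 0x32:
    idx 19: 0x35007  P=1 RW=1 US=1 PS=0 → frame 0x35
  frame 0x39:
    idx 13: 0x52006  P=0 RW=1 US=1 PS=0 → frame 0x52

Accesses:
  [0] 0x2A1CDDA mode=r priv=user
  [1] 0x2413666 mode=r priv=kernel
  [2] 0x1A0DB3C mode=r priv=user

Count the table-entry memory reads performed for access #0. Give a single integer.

Per-access translation:
#0 VA=0x2A1CDDA (r,user):
  L0 @0x2A[21] → 0x2C007  P=1,RW=1,US=1,PS=0
  L1 @0x2C[28] → 0x2F007  P=1,RW=1,US=1,PS=0
  → PA=0x2FDDA  (2 entries read)
#1 VA=0x2413666 (r,kernel):
  L0 @0x2A[18] → 0x32007  P=1,RW=1,US=1,PS=0
  L1 @0x32[19] → 0x35007  P=1,RW=1,US=1,PS=0
  → PA=0x35666  (2 entries read)
#2 VA=0x1A0DB3C (r,user):
  L0 @0x2A[13] → 0x39007  P=1,RW=1,US=1,PS=0
  L1 @0x39[13] → 0x52006  P=0,RW=1,US=1,PS=0
  ✗ PAGE_NOT_PRESENT  [2 reads]

Entries read for #0: 2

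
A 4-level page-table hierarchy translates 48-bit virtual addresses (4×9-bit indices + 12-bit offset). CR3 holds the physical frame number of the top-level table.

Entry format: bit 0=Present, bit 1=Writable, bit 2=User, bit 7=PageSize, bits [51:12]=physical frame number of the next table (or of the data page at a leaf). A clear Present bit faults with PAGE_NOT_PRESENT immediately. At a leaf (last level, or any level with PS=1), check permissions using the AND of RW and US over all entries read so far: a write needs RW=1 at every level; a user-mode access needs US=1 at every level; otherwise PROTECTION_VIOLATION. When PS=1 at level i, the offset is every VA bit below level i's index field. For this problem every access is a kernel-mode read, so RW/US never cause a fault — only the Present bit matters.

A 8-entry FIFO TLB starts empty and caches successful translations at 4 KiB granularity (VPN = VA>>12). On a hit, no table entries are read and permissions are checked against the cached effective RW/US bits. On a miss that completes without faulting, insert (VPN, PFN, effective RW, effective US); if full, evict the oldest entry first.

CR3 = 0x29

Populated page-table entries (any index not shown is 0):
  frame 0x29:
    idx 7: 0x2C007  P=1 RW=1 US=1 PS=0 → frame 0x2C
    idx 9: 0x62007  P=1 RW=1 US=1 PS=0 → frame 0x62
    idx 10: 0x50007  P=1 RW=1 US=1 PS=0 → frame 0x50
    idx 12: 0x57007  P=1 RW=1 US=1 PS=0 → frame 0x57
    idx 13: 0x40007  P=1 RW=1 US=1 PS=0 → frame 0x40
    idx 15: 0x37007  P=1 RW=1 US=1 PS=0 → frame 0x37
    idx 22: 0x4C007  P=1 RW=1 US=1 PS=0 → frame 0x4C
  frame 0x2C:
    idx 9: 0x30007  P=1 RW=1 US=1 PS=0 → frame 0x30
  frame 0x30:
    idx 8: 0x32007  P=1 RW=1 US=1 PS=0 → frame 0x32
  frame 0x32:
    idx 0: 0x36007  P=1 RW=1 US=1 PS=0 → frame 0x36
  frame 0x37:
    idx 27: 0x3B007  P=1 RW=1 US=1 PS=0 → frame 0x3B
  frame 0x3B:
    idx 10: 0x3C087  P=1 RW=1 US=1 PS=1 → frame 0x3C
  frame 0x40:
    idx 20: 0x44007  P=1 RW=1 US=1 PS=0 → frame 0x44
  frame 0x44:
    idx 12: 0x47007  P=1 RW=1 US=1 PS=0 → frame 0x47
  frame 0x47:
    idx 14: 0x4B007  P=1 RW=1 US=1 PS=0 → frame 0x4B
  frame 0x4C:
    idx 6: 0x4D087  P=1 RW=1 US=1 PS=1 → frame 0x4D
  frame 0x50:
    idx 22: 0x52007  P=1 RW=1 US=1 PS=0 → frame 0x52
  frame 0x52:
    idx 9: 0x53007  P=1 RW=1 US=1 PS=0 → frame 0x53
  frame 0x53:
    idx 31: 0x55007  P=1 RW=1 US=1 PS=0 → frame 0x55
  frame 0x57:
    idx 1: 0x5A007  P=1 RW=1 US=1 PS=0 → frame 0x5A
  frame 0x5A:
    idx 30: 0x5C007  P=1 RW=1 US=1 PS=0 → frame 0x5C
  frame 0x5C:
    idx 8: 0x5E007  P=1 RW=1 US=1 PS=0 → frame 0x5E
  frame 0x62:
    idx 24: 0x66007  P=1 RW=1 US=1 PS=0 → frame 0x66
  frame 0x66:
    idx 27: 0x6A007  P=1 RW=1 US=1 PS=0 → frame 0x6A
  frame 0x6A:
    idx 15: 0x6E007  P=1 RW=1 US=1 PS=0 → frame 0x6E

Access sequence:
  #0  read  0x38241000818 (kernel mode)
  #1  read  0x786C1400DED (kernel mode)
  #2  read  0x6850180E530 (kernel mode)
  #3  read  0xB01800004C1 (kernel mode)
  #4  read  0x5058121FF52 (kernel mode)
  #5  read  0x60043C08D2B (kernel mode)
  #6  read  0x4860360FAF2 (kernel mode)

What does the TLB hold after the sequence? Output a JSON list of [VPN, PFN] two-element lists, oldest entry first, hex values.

Trace:
#0 VA=0x38241000818 (r,kernel):
  [0] read 0x29 idx=7: raw=0x2C007 flags P=1 W=1 U=1 S=0
  [1] read 0x2C idx=9: raw=0x30007 flags P=1 W=1 U=1 S=0
  [2] read 0x30 idx=8: raw=0x32007 flags P=1 W=1 U=1 S=0
  [3] read 0x32 idx=0: raw=0x36007 flags P=1 W=1 U=1 S=0
  ⇒ phys 0x36818  [4 reads]
#1 VA=0x786C1400DED (r,kernel):
  [0] read 0x29 idx=15: raw=0x37007 flags P=1 W=1 U=1 S=0
  [1] read 0x37 idx=27: raw=0x3B007 flags P=1 W=1 U=1 S=0
  [2] read 0x3B idx=10: raw=0x3C087 flags P=1 W=1 U=1 S=1
  ⇒ phys 0x3CDED (huge @L2)  [3 reads]
#2 VA=0x6850180E530 (r,kernel):
  [0] read 0x29 idx=13: raw=0x40007 flags P=1 W=1 U=1 S=0
  [1] read 0x40 idx=20: raw=0x44007 flags P=1 W=1 U=1 S=0
  [2] read 0x44 idx=12: raw=0x47007 flags P=1 W=1 U=1 S=0
  [3] read 0x47 idx=14: raw=0x4B007 flags P=1 W=1 U=1 S=0
  ⇒ phys 0x4B530  [4 reads]
#3 VA=0xB01800004C1 (r,kernel):
  [0] read 0x29 idx=22: raw=0x4C007 flags P=1 W=1 U=1 S=0
  [1] read 0x4C idx=6: raw=0x4D087 flags P=1 W=1 U=1 S=1
  ⇒ phys 0x4D4C1 (huge @L1)  [2 reads]
#4 VA=0x5058121FF52 (r,kernel):
  [0] read 0x29 idx=10: raw=0x50007 flags P=1 W=1 U=1 S=0
  [1] read 0x50 idx=22: raw=0x52007 flags P=1 W=1 U=1 S=0
  [2] read 0x52 idx=9: raw=0x53007 flags P=1 W=1 U=1 S=0
  [3] read 0x53 idx=31: raw=0x55007 flags P=1 W=1 U=1 S=0
  ⇒ phys 0x55F52  [4 reads]
#5 VA=0x60043C08D2B (r,kernel):
  [0] read 0x29 idx=12: raw=0x57007 flags P=1 W=1 U=1 S=0
  [1] read 0x57 idx=1: raw=0x5A007 flags P=1 W=1 U=1 S=0
  [2] read 0x5A idx=30: raw=0x5C007 flags P=1 W=1 U=1 S=0
  [3] read 0x5C idx=8: raw=0x5E007 flags P=1 W=1 U=1 S=0
  ⇒ phys 0x5ED2B  [4 reads]
#6 VA=0x4860360FAF2 (r,kernel):
  [0] read 0x29 idx=9: raw=0x62007 flags P=1 W=1 U=1 S=0
  [1] read 0x62 idx=24: raw=0x66007 flags P=1 W=1 U=1 S=0
  [2] read 0x66 idx=27: raw=0x6A007 flags P=1 W=1 U=1 S=0
  [3] read 0x6A idx=15: raw=0x6E007 flags P=1 W=1 U=1 S=0
  ⇒ phys 0x6EAF2  [4 reads]

TLB: [["0x38241000", "0x36"], ["0x786C1400", "0x3C"], ["0x6850180E", "0x4B"], ["0xB0180000", "0x4D"], ["0x5058121F", "0x55"], ["0x60043C08", "0x5E"], ["0x4860360F", "0x6E"]]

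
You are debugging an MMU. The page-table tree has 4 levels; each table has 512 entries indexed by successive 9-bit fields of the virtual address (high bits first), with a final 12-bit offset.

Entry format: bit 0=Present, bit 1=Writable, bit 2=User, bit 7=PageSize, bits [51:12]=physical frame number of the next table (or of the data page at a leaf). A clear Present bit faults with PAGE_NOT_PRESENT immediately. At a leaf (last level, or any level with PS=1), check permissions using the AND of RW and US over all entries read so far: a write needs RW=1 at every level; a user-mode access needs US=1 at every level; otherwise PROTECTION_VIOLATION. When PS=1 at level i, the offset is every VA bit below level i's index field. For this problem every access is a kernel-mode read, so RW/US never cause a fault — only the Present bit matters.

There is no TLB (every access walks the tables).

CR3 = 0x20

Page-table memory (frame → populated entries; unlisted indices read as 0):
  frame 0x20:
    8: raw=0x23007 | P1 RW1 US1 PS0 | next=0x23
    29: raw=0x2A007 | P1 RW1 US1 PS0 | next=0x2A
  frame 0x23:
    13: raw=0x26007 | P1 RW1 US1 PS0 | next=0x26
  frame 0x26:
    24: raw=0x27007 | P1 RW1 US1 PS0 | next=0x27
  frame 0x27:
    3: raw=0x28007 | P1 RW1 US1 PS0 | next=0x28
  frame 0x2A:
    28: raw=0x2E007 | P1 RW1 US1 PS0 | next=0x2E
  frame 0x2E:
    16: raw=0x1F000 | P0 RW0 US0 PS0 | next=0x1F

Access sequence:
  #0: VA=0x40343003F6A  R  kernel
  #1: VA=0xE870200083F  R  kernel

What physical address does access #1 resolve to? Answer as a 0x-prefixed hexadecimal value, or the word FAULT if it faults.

Walk each access:
#0 VA=0x40343003F6A (r,kernel):
  L0 @0x20[8] → 0x23007  P=1,RW=1,US=1,PS=0
  L1 @0x23[13] → 0x26007  P=1,RW=1,US=1,PS=0
  L2 @0x26[24] → 0x27007  P=1,RW=1,US=1,PS=0
  L3 @0x27[3] → 0x28007  P=1,RW=1,US=1,PS=0
  ✓ 0x28F6A  — 4 lookups
#1 VA=0xE870200083F (r,kernel):
  L0 @0x20[29] → 0x2A007  P=1,RW=1,US=1,PS=0
  L1 @0x2A[28] → 0x2E007  P=1,RW=1,US=1,PS=0
  L2 @0x2E[16] → 0x1F000  P=0,RW=0,US=0,PS=0
  ✗ PAGE_NOT_PRESENT  [3 reads]

Access #1 PA: FAULT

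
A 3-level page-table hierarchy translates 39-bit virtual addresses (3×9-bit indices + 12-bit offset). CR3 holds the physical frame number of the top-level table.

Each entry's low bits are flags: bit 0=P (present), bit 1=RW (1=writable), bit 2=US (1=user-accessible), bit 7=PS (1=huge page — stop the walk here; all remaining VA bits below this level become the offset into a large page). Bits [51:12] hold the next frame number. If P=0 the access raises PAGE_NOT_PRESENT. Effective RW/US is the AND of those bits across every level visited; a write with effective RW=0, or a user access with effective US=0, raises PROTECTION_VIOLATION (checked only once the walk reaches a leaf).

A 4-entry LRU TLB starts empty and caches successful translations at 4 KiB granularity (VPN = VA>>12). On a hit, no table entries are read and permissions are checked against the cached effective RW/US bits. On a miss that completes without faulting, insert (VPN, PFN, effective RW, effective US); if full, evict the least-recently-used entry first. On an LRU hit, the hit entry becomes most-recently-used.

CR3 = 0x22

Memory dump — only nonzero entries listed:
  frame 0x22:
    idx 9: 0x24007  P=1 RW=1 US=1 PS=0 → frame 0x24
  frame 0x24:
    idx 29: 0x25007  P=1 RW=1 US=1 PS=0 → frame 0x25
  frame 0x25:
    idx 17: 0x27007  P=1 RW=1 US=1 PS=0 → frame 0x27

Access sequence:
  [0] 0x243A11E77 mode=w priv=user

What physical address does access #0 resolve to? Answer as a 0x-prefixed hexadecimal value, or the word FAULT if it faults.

Trace:
#0 VA=0x243A11E77 (w,user):
  L0 @0x22[9] → 0x24007  P=1,RW=1,US=1,PS=0
  L1 @0x24[29] → 0x25007  P=1,RW=1,US=1,PS=0
  L2 @0x25[17] → 0x27007  P=1,RW=1,US=1,PS=0
  ✓ 0x27E77  — 3 lookups

Access #0 PA: 0x27E77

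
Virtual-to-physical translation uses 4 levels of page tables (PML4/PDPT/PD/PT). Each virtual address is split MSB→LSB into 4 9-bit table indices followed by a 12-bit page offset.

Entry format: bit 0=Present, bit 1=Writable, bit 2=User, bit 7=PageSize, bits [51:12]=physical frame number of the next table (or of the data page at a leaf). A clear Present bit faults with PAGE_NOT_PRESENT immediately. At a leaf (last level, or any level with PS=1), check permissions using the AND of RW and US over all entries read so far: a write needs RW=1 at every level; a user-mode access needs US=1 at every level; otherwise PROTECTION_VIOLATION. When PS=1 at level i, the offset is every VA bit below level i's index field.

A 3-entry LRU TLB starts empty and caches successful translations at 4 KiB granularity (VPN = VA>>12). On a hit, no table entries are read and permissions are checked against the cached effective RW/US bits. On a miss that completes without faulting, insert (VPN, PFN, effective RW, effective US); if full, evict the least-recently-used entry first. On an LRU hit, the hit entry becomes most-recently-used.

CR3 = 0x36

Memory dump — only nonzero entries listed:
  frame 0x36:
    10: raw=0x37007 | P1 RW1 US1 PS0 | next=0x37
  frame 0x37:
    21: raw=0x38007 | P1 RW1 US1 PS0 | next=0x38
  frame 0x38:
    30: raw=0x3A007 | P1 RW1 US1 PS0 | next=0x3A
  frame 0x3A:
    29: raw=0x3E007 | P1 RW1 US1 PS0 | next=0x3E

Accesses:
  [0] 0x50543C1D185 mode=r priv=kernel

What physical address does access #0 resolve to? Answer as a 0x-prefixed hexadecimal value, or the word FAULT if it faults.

Trace:
#0 VA=0x50543C1D185 (r,kernel):
  lvl0: tbl 0x36, slot 10 ⇒ 0x37007 (P1/RW1/US1/PS0)
  lvl1: tbl 0x37, slot 21 ⇒ 0x38007 (P1/RW1/US1/PS0)
  lvl2: tbl 0x38, slot 30 ⇒ 0x3A007 (P1/RW1/US1/PS0)
  lvl3: tbl 0x3A, slot 29 ⇒ 0x3E007 (P1/RW1/US1/PS0)
  ⇒ phys 0x3E185  [4 reads]

Access #0 PA: 0x3E185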